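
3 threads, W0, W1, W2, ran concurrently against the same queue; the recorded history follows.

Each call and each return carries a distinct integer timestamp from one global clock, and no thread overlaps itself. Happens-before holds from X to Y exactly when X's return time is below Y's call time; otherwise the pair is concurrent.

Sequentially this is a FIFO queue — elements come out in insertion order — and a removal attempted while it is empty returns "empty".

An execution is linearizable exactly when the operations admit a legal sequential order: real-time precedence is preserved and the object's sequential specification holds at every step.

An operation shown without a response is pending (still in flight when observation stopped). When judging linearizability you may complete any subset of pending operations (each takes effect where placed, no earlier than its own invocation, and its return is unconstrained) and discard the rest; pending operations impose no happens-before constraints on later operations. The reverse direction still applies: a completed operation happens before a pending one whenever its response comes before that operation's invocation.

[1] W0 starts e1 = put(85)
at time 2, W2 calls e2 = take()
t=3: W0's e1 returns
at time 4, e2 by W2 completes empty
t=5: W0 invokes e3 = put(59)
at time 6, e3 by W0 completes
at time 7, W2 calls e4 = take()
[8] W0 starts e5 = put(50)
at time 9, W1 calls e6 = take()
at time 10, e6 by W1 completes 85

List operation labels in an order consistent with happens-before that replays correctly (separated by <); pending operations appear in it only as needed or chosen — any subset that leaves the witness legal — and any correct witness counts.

step 1: e2 take() → empty — queue <>
step 2: e1 put(85) — queue <85>
step 3: e3 put(59) — queue <85,59>
step 4: e5 put(50) (pending, included) — queue <85,59,50>
step 5: e6 take() → 85 — queue <59,50>

e2 < e1 < e3 < e5 < e6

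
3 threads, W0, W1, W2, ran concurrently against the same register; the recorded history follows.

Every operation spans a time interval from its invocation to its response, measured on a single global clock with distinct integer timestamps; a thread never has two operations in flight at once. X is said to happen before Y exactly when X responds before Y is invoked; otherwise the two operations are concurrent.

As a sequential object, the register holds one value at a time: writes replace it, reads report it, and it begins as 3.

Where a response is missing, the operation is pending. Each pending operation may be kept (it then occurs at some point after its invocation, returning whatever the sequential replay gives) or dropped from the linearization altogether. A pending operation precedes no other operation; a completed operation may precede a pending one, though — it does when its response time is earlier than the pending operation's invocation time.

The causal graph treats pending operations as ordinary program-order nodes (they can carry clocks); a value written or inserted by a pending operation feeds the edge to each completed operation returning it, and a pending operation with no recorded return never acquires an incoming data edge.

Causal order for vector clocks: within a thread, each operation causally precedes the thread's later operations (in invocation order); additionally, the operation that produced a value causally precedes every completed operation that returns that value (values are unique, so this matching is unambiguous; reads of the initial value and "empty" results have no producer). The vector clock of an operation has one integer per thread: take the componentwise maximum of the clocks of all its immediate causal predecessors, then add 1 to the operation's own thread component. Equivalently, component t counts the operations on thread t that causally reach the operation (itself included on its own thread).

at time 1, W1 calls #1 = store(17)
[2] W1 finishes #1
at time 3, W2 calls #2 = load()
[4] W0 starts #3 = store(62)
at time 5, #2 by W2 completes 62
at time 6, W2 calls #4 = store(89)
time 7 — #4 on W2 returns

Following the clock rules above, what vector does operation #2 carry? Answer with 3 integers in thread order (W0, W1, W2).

(1, 0, 1)

no predecessors for #1 (invoked 1): W1 increments from zero → (0, 1, 0)
no predecessors for #3 (invoked 4): W0 increments from zero → (1, 0, 0)
merge at #2 (invoked 3): VC(#3)=(1, 0, 0), own-thread bump on W2 → (1, 0, 1)
merge at #4 (invoked 6): VC(#2)=(1, 0, 1), own-thread bump on W2 → (1, 0, 2)
target: VC(#2) = (1, 0, 1)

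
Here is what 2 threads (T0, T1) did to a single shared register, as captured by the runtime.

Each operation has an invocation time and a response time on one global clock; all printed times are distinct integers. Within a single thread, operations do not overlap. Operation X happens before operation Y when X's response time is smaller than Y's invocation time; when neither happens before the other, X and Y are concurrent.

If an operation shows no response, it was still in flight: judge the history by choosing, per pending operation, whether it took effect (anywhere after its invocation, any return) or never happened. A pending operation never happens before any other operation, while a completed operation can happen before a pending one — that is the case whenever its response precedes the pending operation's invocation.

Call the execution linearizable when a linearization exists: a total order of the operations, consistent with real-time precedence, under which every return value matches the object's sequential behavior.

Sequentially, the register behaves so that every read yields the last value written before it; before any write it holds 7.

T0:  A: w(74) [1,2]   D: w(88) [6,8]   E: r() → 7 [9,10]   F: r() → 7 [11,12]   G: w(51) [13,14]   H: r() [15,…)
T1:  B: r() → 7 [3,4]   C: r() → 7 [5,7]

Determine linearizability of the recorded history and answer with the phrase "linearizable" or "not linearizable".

not linearizable

prefix check: 1..3 passes, 1..4 fails once B's time-4 response joins
one real-time candidate order over the 2 completed operations — the register replay rejects it
for example A, B fails at step 2: B r() → 7 is not legal there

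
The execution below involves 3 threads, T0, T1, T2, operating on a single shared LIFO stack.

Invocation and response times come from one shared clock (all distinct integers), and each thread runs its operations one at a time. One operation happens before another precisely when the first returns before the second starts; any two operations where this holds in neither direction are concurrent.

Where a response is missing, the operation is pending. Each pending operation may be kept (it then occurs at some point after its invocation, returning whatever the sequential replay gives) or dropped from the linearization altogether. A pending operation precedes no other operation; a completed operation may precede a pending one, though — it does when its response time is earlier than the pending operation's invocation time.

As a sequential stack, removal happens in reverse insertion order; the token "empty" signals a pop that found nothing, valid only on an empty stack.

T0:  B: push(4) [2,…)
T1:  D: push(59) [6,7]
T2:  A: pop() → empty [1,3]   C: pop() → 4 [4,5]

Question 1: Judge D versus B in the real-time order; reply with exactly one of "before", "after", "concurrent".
D spans [6,7], B spans [2,…)
the intervals overlap in both directions

concurrent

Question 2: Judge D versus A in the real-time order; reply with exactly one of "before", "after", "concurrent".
D spans [6,7], A spans [1,3]
resp(A)=3 < inv(D)=6

after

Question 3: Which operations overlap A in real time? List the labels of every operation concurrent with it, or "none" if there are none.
A runs from 1 to 3; window-overlapping ops are concurrent
B [2,…): concurrent
C [4,5]: after
D [6,7]: after

B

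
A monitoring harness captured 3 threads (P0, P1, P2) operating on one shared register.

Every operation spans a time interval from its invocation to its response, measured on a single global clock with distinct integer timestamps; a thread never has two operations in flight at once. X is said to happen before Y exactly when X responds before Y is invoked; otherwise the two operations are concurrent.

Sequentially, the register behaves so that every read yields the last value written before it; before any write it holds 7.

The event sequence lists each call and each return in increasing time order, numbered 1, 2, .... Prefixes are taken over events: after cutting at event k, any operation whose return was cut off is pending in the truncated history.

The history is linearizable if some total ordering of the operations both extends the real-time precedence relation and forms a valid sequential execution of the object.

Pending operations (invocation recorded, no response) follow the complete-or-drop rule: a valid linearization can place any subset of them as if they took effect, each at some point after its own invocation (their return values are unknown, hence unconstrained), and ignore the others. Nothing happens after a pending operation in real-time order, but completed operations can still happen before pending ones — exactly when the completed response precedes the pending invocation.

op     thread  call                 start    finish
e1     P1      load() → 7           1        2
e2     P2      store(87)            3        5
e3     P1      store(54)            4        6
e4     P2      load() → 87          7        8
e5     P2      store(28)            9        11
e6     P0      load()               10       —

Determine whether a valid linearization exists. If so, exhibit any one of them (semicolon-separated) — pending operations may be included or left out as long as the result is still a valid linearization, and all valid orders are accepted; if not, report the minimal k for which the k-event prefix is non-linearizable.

linearizable — witness: e1; e3; e2; e4; e5

1. e1 load() → 7, leaving value 7
2. e3 store(54), leaving value 54
3. e2 store(87), leaving value 87
4. e4 load() → 87, leaving value 87
5. e5 store(28), leaving value 28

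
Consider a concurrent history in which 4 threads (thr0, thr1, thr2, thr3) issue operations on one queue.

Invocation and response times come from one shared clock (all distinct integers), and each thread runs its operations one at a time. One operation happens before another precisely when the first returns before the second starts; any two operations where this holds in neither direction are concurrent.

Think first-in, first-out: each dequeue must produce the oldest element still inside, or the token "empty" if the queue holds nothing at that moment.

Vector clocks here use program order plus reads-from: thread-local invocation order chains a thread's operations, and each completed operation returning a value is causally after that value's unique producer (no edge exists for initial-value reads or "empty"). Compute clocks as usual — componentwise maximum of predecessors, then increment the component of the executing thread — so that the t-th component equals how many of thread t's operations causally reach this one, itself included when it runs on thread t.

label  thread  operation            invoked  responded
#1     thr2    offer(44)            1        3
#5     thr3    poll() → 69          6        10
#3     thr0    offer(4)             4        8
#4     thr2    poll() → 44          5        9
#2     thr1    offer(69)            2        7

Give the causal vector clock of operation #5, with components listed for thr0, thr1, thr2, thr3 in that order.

(0, 1, 0, 1)

#1 (invocation 1): nothing precedes it; thr2's component alone gives (0, 0, 1, 0)
#2 (invocation 2): nothing precedes it; thr1's component alone gives (0, 1, 0, 0)
#3 (invocation 4): nothing precedes it; thr0's component alone gives (1, 0, 0, 0)
from VC(#1)=(0, 0, 1, 0), #4 (invoked 5) maxes components and bumps thr2 → (0, 0, 2, 0)
from VC(#2)=(0, 1, 0, 0), #5 (invoked 6) maxes components and bumps thr3 → (0, 1, 0, 1)
target: VC(#5) = (0, 1, 0, 1)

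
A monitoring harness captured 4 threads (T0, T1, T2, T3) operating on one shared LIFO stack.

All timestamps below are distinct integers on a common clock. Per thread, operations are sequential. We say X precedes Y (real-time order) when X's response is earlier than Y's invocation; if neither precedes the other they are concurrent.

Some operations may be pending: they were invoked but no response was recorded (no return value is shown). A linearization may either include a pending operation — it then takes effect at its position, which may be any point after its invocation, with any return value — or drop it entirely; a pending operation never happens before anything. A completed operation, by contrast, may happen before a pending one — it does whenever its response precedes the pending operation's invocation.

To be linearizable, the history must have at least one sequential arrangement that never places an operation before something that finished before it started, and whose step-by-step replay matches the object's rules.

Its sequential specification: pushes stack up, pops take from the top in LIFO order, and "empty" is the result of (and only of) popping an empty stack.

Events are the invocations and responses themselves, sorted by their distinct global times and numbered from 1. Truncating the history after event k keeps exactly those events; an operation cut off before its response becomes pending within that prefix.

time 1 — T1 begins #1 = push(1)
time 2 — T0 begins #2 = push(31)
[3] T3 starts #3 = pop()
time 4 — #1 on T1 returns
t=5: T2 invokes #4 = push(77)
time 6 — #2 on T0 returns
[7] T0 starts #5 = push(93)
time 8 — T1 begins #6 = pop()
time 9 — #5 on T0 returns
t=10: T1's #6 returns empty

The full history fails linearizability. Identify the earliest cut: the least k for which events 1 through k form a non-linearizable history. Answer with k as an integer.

10

events 1..9 are linearizable, e.g. via #1, #2, #3, #4, #5:
1. #1 push(1), leaving stack <1>
2. #2 push(31), leaving stack <1,31>
3. #3 pop() (pending, included), leaving stack <1>
4. #4 push(77) (pending, included), leaving stack <1,77>
5. #5 push(93), leaving stack <1,77,93>
once event 10 joins (#6's response, time 10), exhaustive search finds no witness
include/drop combinations of the 2 pending operations (#3, #4) were all tried; none helps
take #1, #2, #5, #6 (pending dropped): step 4 already fails, because #6 pop() → empty cannot occur there
take #1, #2, #6, #5 (pending dropped): step 3 already fails, because #6 pop() → empty cannot occur there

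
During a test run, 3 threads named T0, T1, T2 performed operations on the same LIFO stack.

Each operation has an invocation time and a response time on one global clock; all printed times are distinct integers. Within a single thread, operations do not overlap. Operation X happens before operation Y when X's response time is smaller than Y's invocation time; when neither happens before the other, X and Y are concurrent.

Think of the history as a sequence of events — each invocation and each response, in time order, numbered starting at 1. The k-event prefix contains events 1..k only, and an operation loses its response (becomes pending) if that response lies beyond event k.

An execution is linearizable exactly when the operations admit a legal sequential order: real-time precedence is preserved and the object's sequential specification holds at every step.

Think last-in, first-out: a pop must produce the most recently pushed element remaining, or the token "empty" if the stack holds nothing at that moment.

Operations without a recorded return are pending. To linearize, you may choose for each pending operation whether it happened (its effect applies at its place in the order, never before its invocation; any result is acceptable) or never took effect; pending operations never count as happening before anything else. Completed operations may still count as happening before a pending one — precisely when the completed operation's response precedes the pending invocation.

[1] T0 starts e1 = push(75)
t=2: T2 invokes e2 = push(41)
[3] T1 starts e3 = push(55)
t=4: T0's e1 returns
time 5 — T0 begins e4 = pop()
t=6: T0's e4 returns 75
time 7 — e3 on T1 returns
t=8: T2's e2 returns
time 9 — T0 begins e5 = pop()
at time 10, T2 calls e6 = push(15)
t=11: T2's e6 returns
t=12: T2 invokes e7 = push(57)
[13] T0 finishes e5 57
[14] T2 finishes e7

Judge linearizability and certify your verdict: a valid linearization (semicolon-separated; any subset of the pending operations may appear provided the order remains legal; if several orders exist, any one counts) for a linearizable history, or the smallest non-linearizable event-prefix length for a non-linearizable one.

after step 1 (e1 push(75)): stack <75>
after step 2 (e4 pop() → 75): stack <>
after step 3 (e2 push(41)): stack <41>
after step 4 (e3 push(55)): stack <41,55>
after step 5 (e6 push(15)): stack <41,55,15>
after step 6 (e7 push(57)): stack <41,55,15,57>
after step 7 (e5 pop() → 57): stack <41,55,15>

linearizable — witness: e1; e4; e2; e3; e6; e7; e5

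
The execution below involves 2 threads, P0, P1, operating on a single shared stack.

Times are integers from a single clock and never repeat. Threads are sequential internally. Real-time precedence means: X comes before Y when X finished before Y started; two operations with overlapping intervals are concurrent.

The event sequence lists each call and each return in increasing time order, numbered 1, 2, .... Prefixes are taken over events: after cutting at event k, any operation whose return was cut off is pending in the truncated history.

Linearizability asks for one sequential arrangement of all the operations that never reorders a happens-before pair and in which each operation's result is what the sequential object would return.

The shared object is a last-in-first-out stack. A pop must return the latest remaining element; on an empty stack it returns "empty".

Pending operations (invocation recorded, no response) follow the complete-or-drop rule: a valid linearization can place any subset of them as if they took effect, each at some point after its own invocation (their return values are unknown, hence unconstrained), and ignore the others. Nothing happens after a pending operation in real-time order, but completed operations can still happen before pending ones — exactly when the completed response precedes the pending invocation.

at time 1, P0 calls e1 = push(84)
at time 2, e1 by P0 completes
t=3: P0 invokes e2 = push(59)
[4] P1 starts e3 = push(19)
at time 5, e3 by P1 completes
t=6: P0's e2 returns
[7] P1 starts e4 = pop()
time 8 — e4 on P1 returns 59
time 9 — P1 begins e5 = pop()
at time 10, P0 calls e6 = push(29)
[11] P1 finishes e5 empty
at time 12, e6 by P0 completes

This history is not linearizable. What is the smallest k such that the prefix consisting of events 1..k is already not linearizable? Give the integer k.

11

one valid order for events 1..10 is e1, e3, e2, e4:
after step 1 (e1 push(84)): stack <84>
after step 2 (e3 push(19)): stack <84,19>
after step 3 (e2 push(59)): stack <84,19,59>
after step 4 (e4 pop() → 59): stack <84,19>
include event 11 — e5 responding at 11 — and every candidate order breaks
no completion choice of the 1 pending operation (e6) rescues it — every subset was tried
e.g. e1, e2, e3, e4, e5 (pending dropped): illegal at step 4, since e4 pop() → 59 cannot apply there
e.g. e1, e3, e2, e4, e5 (pending dropped): illegal at step 5, since e5 pop() → empty cannot apply there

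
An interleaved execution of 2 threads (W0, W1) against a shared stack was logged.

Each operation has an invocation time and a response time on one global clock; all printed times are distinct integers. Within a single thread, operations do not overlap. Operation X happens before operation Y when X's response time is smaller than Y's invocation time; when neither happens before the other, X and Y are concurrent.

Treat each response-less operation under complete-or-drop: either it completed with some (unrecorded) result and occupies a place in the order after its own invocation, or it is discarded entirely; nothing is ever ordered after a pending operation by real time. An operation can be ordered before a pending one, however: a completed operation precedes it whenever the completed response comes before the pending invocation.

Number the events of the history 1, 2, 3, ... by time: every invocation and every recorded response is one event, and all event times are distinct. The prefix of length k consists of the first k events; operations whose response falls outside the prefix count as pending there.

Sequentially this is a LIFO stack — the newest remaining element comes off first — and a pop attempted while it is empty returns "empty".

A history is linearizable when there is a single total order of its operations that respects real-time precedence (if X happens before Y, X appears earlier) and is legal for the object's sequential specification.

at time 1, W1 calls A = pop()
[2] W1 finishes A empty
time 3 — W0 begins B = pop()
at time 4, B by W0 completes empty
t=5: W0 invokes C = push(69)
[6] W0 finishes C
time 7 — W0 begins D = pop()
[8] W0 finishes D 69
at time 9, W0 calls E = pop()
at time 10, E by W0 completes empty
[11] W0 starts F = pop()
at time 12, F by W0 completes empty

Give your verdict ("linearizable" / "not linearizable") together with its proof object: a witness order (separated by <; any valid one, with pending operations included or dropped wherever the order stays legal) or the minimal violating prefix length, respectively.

linearizable — witness: A < B < C < D < E < F

after step 1 (A pop() → empty): stack <>
after step 2 (B pop() → empty): stack <>
after step 3 (C push(69)): stack <69>
after step 4 (D pop() → 69): stack <>
after step 5 (E pop() → empty): stack <>
after step 6 (F pop() → empty): stack <>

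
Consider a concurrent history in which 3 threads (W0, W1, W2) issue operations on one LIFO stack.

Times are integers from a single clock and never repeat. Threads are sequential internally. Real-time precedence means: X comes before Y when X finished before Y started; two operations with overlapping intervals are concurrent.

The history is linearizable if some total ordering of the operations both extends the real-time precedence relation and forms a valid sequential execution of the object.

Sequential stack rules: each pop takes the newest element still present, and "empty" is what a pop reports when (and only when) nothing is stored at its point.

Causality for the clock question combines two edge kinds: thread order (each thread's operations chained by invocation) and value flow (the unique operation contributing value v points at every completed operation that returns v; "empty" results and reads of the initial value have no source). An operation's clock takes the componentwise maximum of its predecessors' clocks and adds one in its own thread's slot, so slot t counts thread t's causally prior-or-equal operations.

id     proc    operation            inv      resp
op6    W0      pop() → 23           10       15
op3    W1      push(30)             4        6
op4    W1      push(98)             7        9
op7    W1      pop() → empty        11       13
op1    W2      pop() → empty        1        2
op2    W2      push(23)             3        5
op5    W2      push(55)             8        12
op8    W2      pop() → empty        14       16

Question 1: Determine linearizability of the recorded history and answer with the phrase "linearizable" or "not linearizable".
not linearizable

events 1..12 are fine; event 13 — the response of op7 at time 13 — makes the prefix non-linearizable
real-time-consistent orders of the 6 completed operations: 6 — all fail the LIFO stack replay
every completion of the 1 pending operation (op6) was checked; none linearizes
e.g. op1, op2, op3, op4, op5, op7 (pending dropped): illegal at step 6, since op7 pop() → empty cannot apply there
e.g. op1, op2, op3, op4, op7, op5 (pending dropped): illegal at step 5, since op7 pop() → empty cannot apply there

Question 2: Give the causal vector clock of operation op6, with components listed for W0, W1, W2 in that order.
Answer: (1, 0, 2)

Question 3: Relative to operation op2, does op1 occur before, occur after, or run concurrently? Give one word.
Answer: before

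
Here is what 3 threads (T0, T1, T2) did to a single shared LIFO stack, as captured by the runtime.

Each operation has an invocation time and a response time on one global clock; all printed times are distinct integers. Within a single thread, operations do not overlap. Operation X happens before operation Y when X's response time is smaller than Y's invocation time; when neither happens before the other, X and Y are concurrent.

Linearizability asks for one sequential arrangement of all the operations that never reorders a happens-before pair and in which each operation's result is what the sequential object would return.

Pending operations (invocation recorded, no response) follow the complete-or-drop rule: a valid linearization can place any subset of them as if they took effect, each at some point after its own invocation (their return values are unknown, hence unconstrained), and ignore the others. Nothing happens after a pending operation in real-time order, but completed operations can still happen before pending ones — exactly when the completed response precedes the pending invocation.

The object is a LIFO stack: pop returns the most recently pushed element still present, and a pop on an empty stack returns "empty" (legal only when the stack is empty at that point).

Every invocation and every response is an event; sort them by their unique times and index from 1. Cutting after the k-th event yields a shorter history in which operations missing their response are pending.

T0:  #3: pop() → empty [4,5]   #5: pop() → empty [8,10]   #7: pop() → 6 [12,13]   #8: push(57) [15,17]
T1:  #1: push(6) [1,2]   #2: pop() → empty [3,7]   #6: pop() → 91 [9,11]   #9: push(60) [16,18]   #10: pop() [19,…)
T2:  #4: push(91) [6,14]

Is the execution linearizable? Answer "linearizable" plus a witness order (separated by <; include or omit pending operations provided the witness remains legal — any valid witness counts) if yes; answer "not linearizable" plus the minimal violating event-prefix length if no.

not linearizable — minimal violating prefix: 7 events

the violation lands at event 7, #2's response at time 7: events 1..6 linearize, events 1..7 do not
every one of the 2 real-time-consistent orders over 3 completed LIFO stack ops fails the sequential spec
completion choices over the 1 pending operation (#4) were checked; none helps
for example #1, #2, #3 (pending dropped) fails at step 2: #2 pop() → empty is not legal there
for example #1, #3, #2 (pending dropped) fails at step 2: #3 pop() → empty is not legal there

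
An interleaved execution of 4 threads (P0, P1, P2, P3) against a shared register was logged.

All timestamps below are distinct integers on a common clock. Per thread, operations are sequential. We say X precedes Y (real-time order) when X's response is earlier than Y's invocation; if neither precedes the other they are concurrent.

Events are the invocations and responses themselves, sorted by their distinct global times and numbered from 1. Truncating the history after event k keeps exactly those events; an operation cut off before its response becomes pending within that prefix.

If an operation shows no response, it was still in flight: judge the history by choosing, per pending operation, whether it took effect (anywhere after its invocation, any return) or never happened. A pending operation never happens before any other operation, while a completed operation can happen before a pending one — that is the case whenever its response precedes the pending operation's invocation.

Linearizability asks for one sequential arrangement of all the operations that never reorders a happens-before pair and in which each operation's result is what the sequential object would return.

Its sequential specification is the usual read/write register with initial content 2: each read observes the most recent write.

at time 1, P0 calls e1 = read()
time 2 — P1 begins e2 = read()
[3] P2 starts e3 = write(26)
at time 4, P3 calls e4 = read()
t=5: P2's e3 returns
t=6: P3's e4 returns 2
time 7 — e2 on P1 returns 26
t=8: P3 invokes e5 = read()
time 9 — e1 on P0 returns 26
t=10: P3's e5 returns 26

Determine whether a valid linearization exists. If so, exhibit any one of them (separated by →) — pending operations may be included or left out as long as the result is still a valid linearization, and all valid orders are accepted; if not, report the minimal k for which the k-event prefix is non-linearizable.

linearizable — witness: e4 → e3 → e1 → e2 → e5

after step 1 (e4 read() → 2): value 2
after step 2 (e3 write(26)): value 26
after step 3 (e1 read() → 26): value 26
after step 4 (e2 read() → 26): value 26
after step 5 (e5 read() → 26): value 26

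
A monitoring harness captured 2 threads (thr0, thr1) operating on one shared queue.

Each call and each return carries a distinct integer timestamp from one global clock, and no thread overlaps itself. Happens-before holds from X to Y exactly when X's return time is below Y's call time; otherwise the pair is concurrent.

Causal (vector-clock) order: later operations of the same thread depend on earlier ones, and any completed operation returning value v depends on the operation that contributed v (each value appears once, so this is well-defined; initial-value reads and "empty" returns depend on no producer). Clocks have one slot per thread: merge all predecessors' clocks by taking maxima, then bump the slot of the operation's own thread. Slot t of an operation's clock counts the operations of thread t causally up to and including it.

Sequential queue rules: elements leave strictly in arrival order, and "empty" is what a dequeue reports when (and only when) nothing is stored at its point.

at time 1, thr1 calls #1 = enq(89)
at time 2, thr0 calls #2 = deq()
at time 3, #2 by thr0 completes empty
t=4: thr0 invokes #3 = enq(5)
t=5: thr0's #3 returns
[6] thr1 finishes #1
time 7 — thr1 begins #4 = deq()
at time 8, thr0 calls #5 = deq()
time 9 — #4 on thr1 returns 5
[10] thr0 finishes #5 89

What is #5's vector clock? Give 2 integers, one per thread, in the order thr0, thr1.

(3, 1)

#1 (invocation 1): nothing precedes it; thr1's component alone gives (0, 1)
#2 (invocation 2): nothing precedes it; thr0's component alone gives (1, 0)
VC(#3, invoked at 4): max of VC(#2)=(1, 0), then +1 on thread thr0 → (2, 0)
VC(#4, invoked at 7): max of VC(#1)=(0, 1), VC(#3)=(2, 0), then +1 on thread thr1 → (2, 2)
VC(#5, invoked at 8): max of VC(#1)=(0, 1), VC(#3)=(2, 0), then +1 on thread thr0 → (3, 1)
target: VC(#5) = (3, 1)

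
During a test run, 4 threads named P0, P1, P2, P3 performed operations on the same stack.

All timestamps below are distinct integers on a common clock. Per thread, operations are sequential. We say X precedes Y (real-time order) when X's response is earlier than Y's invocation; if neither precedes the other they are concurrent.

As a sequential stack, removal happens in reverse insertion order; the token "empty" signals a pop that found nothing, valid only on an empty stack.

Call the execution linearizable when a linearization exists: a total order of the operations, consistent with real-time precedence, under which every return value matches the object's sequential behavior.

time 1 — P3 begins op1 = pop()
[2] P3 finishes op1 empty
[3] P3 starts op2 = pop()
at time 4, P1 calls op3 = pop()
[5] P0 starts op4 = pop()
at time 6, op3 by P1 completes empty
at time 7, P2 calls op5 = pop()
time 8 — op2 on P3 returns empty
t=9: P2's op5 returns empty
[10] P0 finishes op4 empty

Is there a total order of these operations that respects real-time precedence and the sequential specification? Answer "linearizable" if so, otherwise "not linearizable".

one valid linearization: op1, op2, op3, op4, op5
after step 1 (op1 pop() → empty): stack <>
after step 2 (op2 pop() → empty): stack <>
after step 3 (op3 pop() → empty): stack <>
after step 4 (op4 pop() → empty): stack <>
after step 5 (op5 pop() → empty): stack <>

linearizable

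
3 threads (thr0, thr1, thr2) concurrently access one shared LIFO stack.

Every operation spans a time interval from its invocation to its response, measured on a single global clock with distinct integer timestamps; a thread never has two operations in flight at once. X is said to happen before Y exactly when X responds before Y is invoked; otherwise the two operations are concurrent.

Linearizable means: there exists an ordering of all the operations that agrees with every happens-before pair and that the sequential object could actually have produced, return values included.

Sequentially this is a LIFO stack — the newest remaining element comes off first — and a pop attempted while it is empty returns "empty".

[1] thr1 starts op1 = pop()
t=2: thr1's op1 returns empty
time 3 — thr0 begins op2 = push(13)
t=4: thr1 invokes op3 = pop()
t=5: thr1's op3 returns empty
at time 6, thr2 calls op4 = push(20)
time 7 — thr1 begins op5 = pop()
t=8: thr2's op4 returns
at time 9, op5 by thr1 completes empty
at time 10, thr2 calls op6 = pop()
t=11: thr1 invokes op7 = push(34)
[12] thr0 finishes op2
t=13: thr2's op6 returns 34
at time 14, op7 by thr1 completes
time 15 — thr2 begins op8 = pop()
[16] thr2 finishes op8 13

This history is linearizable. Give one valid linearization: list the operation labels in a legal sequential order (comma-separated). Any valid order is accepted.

op1, op3, op5, op4, op2, op7, op6, op8

1. op1 pop() → empty, leaving stack <>
2. op3 pop() → empty, leaving stack <>
3. op5 pop() → empty, leaving stack <>
4. op4 push(20), leaving stack <20>
5. op2 push(13), leaving stack <20,13>
6. op7 push(34), leaving stack <20,13,34>
7. op6 pop() → 34, leaving stack <20,13>
8. op8 pop() → 13, leaving stack <20>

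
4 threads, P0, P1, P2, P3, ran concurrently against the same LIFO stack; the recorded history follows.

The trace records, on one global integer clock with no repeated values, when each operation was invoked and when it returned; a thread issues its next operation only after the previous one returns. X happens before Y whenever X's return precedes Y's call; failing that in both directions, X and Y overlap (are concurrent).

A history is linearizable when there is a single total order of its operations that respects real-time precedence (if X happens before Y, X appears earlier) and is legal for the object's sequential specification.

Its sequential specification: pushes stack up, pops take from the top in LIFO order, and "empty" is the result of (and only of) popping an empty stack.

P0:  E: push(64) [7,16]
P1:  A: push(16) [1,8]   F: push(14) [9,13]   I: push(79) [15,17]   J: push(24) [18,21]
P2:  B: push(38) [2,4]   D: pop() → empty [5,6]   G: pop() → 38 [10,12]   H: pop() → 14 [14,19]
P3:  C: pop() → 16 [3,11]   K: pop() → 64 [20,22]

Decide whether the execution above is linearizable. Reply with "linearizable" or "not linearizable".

already the first 11 events (up to C's response at time 11) admit no linearization; the first 10 still do
every one of the 12 real-time-consistent orders over 4 completed LIFO stack ops fails the sequential spec
including or dropping the 3 pending operations (E, F, G) in any combination fails
one such order, A, B, C, D (pending dropped), breaks at step 3 where C pop() → 16 is illegal
one such order, A, B, D, C (pending dropped), breaks at step 3 where D pop() → empty is illegal

not linearizable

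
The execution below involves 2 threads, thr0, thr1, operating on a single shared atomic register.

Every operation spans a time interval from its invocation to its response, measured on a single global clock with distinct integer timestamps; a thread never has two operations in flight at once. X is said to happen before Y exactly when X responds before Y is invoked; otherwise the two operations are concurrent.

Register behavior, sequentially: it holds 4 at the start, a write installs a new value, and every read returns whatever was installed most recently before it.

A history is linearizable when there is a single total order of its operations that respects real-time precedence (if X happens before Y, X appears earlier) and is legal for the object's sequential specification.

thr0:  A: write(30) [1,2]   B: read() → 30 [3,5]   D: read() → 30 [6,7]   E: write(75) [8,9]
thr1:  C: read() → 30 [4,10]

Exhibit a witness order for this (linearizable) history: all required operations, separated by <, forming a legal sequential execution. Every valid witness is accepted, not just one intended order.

step 1: A write(30) — value 30
step 2: B read() → 30 — value 30
step 3: C read() → 30 — value 30
step 4: D read() → 30 — value 30
step 5: E write(75) — value 75

A < B < C < D < E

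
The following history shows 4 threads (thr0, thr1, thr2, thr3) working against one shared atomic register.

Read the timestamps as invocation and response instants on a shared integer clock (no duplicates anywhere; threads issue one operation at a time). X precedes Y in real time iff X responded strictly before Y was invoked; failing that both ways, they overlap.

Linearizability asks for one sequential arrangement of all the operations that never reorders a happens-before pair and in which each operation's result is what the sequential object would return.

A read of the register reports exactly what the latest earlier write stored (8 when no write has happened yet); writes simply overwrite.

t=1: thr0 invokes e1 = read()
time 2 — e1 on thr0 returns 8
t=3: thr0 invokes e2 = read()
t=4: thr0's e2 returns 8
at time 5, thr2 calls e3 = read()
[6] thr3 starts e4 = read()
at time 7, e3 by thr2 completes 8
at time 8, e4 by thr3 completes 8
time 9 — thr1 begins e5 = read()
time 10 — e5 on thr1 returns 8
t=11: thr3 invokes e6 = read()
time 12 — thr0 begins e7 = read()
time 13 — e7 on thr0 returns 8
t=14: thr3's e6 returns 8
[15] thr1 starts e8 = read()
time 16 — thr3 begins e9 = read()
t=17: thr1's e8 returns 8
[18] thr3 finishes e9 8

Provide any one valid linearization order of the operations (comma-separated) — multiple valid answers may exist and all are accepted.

after step 1 (e1 read() → 8): value 8
after step 2 (e2 read() → 8): value 8
after step 3 (e3 read() → 8): value 8
after step 4 (e4 read() → 8): value 8
after step 5 (e5 read() → 8): value 8
after step 6 (e6 read() → 8): value 8
after step 7 (e7 read() → 8): value 8
after step 8 (e8 read() → 8): value 8
after step 9 (e9 read() → 8): value 8

e1, e2, e3, e4, e5, e6, e7, e8, e9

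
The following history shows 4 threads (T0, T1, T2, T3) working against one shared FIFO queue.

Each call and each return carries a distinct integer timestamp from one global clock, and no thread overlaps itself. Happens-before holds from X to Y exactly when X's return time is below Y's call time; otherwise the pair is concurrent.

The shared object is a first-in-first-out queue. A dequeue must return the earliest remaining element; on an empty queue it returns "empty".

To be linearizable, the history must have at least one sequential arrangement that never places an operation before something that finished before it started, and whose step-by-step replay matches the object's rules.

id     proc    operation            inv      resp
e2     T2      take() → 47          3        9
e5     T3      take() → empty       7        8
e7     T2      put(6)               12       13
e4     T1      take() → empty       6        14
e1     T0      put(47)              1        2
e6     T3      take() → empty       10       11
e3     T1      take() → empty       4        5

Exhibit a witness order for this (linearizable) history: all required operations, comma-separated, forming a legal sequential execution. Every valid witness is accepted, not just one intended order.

after step 1 (e1 put(47)): queue <47>
after step 2 (e2 take() → 47): queue <>
after step 3 (e3 take() → empty): queue <>
after step 4 (e4 take() → empty): queue <>
after step 5 (e5 take() → empty): queue <>
after step 6 (e6 take() → empty): queue <>
after step 7 (e7 put(6)): queue <6>

e1, e2, e3, e4, e5, e6, e7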